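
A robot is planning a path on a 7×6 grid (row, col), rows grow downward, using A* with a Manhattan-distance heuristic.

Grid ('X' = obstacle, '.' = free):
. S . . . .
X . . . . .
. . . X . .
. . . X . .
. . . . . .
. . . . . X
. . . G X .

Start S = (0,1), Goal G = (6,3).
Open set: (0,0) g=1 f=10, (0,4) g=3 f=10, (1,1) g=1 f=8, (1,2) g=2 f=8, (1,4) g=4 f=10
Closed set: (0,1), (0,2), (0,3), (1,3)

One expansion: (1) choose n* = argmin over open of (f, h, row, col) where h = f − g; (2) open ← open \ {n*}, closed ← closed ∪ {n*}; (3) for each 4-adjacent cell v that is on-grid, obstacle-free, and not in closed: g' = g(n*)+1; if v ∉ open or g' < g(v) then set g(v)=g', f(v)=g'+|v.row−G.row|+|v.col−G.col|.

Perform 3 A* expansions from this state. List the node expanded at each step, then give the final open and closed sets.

order=[(1,2) → (2,2) → (3,2)]; open=[(0,0) g=1 f=10, (0,4) g=3 f=10, (1,1) g=1 f=8, (1,4) g=4 f=10, (2,1) g=4 f=10, (3,1) g=5 f=10, (4,2) g=5 f=8]; closed=[(0,1), (0,2), (0,3), (1,2), (1,3), (2,2), (3,2)]

step 1: expand (1,2) (f=8, h=6) → closed; open now [(0,0) g=1 f=10, (0,4) g=3 f=10, (1,1) g=1 f=8, (1,4) g=4 f=10, (2,2) g=3 f=8]
step 2: expand (2,2) (f=8, h=5) → closed; open now [(0,0) g=1 f=10, (0,4) g=3 f=10, (1,1) g=1 f=8, (1,4) g=4 f=10, (2,1) g=4 f=10, (3,2) g=4 f=8]
step 3: expand (3,2) (f=8, h=4) → closed; open now [(0,0) g=1 f=10, (0,4) g=3 f=10, (1,1) g=1 f=8, (1,4) g=4 f=10, (2,1) g=4 f=10, (3,1) g=5 f=10, (4,2) g=5 f=8]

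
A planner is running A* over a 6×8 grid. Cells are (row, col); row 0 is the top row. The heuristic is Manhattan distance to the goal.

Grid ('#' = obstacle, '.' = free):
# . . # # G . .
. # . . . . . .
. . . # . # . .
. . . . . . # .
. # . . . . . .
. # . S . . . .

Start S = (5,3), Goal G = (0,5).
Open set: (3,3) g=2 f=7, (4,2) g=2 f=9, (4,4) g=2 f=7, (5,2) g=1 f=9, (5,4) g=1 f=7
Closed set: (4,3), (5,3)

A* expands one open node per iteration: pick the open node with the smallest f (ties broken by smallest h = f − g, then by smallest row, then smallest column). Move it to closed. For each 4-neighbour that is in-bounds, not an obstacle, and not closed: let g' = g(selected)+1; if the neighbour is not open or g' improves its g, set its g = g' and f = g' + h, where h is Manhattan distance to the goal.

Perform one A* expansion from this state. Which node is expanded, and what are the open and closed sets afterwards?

step 1: expand (3,3) (f=7, h=5) → closed; open now [(3,2) g=3 f=9, (3,4) g=3 f=7, (4,2) g=2 f=9, (4,4) g=2 f=7, (5,2) g=1 f=9, (5,4) g=1 f=7]

expanded=(3,3); open=[(3,2) g=3 f=9, (3,4) g=3 f=7, (4,2) g=2 f=9, (4,4) g=2 f=7, (5,2) g=1 f=9, (5,4) g=1 f=7]; closed=[(3,3), (4,3), (5,3)]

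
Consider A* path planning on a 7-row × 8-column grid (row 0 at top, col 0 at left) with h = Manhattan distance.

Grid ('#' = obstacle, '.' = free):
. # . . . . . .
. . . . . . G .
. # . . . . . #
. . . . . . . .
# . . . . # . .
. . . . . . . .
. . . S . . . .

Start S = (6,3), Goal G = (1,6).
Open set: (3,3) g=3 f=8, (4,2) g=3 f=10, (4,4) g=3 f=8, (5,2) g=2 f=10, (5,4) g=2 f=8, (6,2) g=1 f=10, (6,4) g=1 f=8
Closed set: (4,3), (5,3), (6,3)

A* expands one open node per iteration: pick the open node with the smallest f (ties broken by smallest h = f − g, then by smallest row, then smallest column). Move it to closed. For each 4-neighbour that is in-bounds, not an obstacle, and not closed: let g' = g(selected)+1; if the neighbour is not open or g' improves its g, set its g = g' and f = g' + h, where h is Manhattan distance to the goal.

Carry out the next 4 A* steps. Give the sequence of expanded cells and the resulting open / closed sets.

step 1: expand (3,3) (f=8, h=5) → closed; open now [(2,3) g=4 f=8, (3,2) g=4 f=10, (3,4) g=4 f=8, (4,2) g=3 f=10, (4,4) g=3 f=8, (5,2) g=2 f=10, (5,4) g=2 f=8, (6,2) g=1 f=10, (6,4) g=1 f=8]
step 2: expand (2,3) (f=8, h=4) → closed; open now [(1,3) g=5 f=8, (2,2) g=5 f=10, (2,4) g=5 f=8, (3,2) g=4 f=10, (3,4) g=4 f=8, (4,2) g=3 f=10, (4,4) g=3 f=8, (5,2) g=2 f=10, (5,4) g=2 f=8, (6,2) g=1 f=10, (6,4) g=1 f=8]
step 3: expand (1,3) (f=8, h=3) → closed; open now [(0,3) g=6 f=10, (1,2) g=6 f=10, (1,4) g=6 f=8, (2,2) g=5 f=10, (2,4) g=5 f=8, (3,2) g=4 f=10, (3,4) g=4 f=8, (4,2) g=3 f=10, (4,4) g=3 f=8, (5,2) g=2 f=10, (5,4) g=2 f=8, (6,2) g=1 f=10, (6,4) g=1 f=8]
step 4: expand (1,4) (f=8, h=2) → closed; open now [(0,3) g=6 f=10, (0,4) g=7 f=10, (1,2) g=6 f=10, (1,5) g=7 f=8, (2,2) g=5 f=10, (2,4) g=5 f=8, (3,2) g=4 f=10, (3,4) g=4 f=8, (4,2) g=3 f=10, (4,4) g=3 f=8, (5,2) g=2 f=10, (5,4) g=2 f=8, (6,2) g=1 f=10, (6,4) g=1 f=8]

order=[(3,3) → (2,3) → (1,3) → (1,4)]; open=[(0,3) g=6 f=10, (0,4) g=7 f=10, (1,2) g=6 f=10, (1,5) g=7 f=8, (2,2) g=5 f=10, (2,4) g=5 f=8, (3,2) g=4 f=10, (3,4) g=4 f=8, (4,2) g=3 f=10, (4,4) g=3 f=8, (5,2) g=2 f=10, (5,4) g=2 f=8, (6,2) g=1 f=10, (6,4) g=1 f=8]; closed=[(1,3), (1,4), (2,3), (3,3), (4,3), (5,3), (6,3)]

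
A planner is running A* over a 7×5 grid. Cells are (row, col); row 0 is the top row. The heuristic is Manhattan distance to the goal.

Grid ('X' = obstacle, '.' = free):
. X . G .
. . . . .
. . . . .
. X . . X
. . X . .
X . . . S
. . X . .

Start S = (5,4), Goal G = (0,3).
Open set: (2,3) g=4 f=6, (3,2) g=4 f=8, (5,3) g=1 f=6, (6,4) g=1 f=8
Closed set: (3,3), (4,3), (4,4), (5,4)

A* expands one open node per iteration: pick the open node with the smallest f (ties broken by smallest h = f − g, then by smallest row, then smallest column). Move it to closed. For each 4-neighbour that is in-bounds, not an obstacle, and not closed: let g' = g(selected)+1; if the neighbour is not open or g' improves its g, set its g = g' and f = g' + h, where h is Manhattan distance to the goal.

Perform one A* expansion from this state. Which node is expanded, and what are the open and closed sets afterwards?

expanded=(2,3); open=[(1,3) g=5 f=6, (2,2) g=5 f=8, (2,4) g=5 f=8, (3,2) g=4 f=8, (5,3) g=1 f=6, (6,4) g=1 f=8]; closed=[(2,3), (3,3), (4,3), (4,4), (5,4)]

step 1: expand (2,3) (f=6, h=2) → closed; open now [(1,3) g=5 f=6, (2,2) g=5 f=8, (2,4) g=5 f=8, (3,2) g=4 f=8, (5,3) g=1 f=6, (6,4) g=1 f=8]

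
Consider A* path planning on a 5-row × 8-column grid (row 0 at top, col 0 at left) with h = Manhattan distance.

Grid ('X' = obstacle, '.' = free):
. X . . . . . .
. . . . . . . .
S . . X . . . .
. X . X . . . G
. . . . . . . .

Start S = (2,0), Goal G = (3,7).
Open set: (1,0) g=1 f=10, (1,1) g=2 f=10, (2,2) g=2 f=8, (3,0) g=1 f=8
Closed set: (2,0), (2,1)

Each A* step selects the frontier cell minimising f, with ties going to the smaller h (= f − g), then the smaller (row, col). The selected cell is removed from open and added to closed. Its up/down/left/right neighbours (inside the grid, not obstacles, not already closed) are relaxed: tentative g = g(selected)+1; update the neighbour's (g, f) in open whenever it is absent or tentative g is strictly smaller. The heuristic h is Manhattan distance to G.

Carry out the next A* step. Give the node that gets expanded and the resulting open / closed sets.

step 1: expand (2,2) (f=8, h=6) → closed; open now [(1,0) g=1 f=10, (1,1) g=2 f=10, (1,2) g=3 f=10, (3,0) g=1 f=8, (3,2) g=3 f=8]

expanded=(2,2); open=[(1,0) g=1 f=10, (1,1) g=2 f=10, (1,2) g=3 f=10, (3,0) g=1 f=8, (3,2) g=3 f=8]; closed=[(2,0), (2,1), (2,2)]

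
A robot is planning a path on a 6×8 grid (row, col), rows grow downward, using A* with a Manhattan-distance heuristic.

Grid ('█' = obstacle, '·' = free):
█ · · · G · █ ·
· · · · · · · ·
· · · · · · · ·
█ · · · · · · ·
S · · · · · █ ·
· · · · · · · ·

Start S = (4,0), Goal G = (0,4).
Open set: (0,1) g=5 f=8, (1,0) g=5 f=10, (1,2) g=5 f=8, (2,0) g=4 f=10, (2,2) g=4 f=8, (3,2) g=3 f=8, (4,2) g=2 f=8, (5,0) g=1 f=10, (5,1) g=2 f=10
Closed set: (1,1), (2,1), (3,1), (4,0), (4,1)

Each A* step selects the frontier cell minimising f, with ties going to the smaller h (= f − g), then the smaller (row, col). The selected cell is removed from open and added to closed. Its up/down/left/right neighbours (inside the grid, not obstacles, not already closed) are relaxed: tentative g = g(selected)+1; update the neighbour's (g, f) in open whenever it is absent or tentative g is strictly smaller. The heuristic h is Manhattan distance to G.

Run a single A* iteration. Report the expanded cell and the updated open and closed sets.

expanded=(0,1); open=[(0,2) g=6 f=8, (1,0) g=5 f=10, (1,2) g=5 f=8, (2,0) g=4 f=10, (2,2) g=4 f=8, (3,2) g=3 f=8, (4,2) g=2 f=8, (5,0) g=1 f=10, (5,1) g=2 f=10]; closed=[(0,1), (1,1), (2,1), (3,1), (4,0), (4,1)]

step 1: expand (0,1) (f=8, h=3) → closed; open now [(0,2) g=6 f=8, (1,0) g=5 f=10, (1,2) g=5 f=8, (2,0) g=4 f=10, (2,2) g=4 f=8, (3,2) g=3 f=8, (4,2) g=2 f=8, (5,0) g=1 f=10, (5,1) g=2 f=10]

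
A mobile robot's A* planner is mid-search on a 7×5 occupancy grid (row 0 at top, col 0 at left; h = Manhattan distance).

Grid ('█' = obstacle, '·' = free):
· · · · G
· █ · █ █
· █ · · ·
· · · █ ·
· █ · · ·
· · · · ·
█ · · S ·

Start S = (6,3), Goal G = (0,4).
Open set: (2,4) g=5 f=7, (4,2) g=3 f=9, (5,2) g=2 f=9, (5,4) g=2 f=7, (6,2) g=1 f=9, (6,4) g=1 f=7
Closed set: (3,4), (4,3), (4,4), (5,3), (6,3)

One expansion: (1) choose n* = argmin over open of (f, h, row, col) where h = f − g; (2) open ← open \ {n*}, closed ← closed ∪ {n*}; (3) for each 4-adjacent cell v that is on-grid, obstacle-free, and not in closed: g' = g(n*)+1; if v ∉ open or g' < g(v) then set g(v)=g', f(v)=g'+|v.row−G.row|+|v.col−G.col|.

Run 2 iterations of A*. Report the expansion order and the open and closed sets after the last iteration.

order=[(2,4) → (5,4)]; open=[(2,3) g=6 f=9, (4,2) g=3 f=9, (5,2) g=2 f=9, (6,2) g=1 f=9, (6,4) g=1 f=7]; closed=[(2,4), (3,4), (4,3), (4,4), (5,3), (5,4), (6,3)]

step 1: expand (2,4) (f=7, h=2) → closed; open now [(2,3) g=6 f=9, (4,2) g=3 f=9, (5,2) g=2 f=9, (5,4) g=2 f=7, (6,2) g=1 f=9, (6,4) g=1 f=7]
step 2: expand (5,4) (f=7, h=5) → closed; open now [(2,3) g=6 f=9, (4,2) g=3 f=9, (5,2) g=2 f=9, (6,2) g=1 f=9, (6,4) g=1 f=7]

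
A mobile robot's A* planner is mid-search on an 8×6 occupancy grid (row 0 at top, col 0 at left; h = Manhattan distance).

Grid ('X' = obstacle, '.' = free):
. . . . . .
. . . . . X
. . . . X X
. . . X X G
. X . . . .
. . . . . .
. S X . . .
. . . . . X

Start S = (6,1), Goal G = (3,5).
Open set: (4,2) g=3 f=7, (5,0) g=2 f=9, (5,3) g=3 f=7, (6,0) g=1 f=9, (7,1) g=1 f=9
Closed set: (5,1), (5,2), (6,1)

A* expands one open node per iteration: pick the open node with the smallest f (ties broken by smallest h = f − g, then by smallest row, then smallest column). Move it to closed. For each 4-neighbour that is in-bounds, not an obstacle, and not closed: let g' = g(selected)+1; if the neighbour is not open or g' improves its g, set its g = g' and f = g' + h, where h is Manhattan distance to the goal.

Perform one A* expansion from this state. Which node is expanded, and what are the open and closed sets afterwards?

expanded=(4,2); open=[(3,2) g=4 f=7, (4,3) g=4 f=7, (5,0) g=2 f=9, (5,3) g=3 f=7, (6,0) g=1 f=9, (7,1) g=1 f=9]; closed=[(4,2), (5,1), (5,2), (6,1)]

step 1: expand (4,2) (f=7, h=4) → closed; open now [(3,2) g=4 f=7, (4,3) g=4 f=7, (5,0) g=2 f=9, (5,3) g=3 f=7, (6,0) g=1 f=9, (7,1) g=1 f=9]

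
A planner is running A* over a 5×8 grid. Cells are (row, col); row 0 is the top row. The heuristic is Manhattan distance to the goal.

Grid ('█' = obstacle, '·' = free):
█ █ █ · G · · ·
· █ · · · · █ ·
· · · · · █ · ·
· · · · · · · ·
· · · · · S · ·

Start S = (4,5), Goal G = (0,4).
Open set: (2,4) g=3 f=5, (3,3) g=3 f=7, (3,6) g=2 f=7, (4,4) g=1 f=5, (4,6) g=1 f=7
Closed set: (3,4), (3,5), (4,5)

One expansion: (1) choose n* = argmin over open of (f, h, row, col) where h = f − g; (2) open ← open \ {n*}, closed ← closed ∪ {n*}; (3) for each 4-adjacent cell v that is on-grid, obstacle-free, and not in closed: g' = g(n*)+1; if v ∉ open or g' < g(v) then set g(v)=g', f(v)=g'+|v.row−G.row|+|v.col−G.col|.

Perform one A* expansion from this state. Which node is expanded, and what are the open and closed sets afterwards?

step 1: expand (2,4) (f=5, h=2) → closed; open now [(1,4) g=4 f=5, (2,3) g=4 f=7, (3,3) g=3 f=7, (3,6) g=2 f=7, (4,4) g=1 f=5, (4,6) g=1 f=7]

expanded=(2,4); open=[(1,4) g=4 f=5, (2,3) g=4 f=7, (3,3) g=3 f=7, (3,6) g=2 f=7, (4,4) g=1 f=5, (4,6) g=1 f=7]; closed=[(2,4), (3,4), (3,5), (4,5)]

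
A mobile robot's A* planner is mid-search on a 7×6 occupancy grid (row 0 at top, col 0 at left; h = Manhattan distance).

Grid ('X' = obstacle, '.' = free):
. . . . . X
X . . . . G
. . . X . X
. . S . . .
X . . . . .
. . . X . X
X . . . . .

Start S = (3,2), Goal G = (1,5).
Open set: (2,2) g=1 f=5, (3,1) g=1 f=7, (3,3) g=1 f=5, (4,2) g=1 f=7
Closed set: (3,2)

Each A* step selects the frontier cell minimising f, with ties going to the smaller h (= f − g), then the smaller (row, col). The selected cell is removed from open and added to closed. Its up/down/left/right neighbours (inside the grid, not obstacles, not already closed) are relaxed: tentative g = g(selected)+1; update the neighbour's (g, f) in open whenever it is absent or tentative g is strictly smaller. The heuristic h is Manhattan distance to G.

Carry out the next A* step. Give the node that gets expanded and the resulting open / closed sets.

expanded=(2,2); open=[(1,2) g=2 f=5, (2,1) g=2 f=7, (3,1) g=1 f=7, (3,3) g=1 f=5, (4,2) g=1 f=7]; closed=[(2,2), (3,2)]

step 1: expand (2,2) (f=5, h=4) → closed; open now [(1,2) g=2 f=5, (2,1) g=2 f=7, (3,1) g=1 f=7, (3,3) g=1 f=5, (4,2) g=1 f=7]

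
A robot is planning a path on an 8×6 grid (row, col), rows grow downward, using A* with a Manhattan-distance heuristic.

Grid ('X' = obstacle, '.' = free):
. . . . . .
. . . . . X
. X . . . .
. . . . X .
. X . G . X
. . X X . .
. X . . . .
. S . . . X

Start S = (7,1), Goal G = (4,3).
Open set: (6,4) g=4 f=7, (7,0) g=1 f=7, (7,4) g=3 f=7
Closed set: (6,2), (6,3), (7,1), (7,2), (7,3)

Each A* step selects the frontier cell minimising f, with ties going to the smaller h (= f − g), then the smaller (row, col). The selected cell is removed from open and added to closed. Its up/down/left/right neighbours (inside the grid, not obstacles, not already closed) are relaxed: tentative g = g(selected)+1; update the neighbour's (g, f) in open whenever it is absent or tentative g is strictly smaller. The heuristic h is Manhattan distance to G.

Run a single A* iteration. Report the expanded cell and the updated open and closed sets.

expanded=(6,4); open=[(5,4) g=5 f=7, (6,5) g=5 f=9, (7,0) g=1 f=7, (7,4) g=3 f=7]; closed=[(6,2), (6,3), (6,4), (7,1), (7,2), (7,3)]

step 1: expand (6,4) (f=7, h=3) → closed; open now [(5,4) g=5 f=7, (6,5) g=5 f=9, (7,0) g=1 f=7, (7,4) g=3 f=7]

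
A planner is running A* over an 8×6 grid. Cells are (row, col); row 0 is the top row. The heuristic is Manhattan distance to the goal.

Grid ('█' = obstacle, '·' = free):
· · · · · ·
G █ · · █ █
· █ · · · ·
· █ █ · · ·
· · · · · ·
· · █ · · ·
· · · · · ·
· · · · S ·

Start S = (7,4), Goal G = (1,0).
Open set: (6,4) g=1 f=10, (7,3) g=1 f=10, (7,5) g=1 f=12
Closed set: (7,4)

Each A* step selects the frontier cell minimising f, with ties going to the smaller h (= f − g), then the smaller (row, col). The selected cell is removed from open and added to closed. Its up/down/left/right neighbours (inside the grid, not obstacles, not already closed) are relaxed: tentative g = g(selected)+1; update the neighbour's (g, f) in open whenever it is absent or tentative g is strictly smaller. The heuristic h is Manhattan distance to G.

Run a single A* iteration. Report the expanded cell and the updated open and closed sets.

expanded=(6,4); open=[(5,4) g=2 f=10, (6,3) g=2 f=10, (6,5) g=2 f=12, (7,3) g=1 f=10, (7,5) g=1 f=12]; closed=[(6,4), (7,4)]

step 1: expand (6,4) (f=10, h=9) → closed; open now [(5,4) g=2 f=10, (6,3) g=2 f=10, (6,5) g=2 f=12, (7,3) g=1 f=10, (7,5) g=1 f=12]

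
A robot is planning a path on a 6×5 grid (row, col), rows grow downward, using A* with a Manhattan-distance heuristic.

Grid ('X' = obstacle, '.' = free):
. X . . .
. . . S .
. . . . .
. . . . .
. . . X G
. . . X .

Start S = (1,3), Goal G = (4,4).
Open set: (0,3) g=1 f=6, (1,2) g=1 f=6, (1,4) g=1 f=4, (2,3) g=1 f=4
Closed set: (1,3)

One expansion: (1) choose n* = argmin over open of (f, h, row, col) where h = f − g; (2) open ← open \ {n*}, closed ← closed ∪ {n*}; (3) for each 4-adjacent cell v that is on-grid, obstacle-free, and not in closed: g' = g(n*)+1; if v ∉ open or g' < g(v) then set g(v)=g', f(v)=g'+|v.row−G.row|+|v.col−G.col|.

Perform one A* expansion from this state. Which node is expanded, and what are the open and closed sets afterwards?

step 1: expand (1,4) (f=4, h=3) → closed; open now [(0,3) g=1 f=6, (0,4) g=2 f=6, (1,2) g=1 f=6, (2,3) g=1 f=4, (2,4) g=2 f=4]

expanded=(1,4); open=[(0,3) g=1 f=6, (0,4) g=2 f=6, (1,2) g=1 f=6, (2,3) g=1 f=4, (2,4) g=2 f=4]; closed=[(1,3), (1,4)]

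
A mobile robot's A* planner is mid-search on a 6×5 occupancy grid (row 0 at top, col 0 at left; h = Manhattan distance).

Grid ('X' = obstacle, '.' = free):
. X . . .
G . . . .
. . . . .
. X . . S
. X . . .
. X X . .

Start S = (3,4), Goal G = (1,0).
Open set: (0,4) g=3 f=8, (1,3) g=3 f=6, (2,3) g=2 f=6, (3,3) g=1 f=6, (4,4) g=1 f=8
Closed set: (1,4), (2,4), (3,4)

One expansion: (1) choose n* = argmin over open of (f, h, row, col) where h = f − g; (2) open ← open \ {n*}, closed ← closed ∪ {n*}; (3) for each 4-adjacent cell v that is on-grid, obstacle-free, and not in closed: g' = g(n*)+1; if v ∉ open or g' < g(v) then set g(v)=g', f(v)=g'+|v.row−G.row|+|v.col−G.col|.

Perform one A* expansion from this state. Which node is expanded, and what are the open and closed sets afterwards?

step 1: expand (1,3) (f=6, h=3) → closed; open now [(0,3) g=4 f=8, (0,4) g=3 f=8, (1,2) g=4 f=6, (2,3) g=2 f=6, (3,3) g=1 f=6, (4,4) g=1 f=8]

expanded=(1,3); open=[(0,3) g=4 f=8, (0,4) g=3 f=8, (1,2) g=4 f=6, (2,3) g=2 f=6, (3,3) g=1 f=6, (4,4) g=1 f=8]; closed=[(1,3), (1,4), (2,4), (3,4)]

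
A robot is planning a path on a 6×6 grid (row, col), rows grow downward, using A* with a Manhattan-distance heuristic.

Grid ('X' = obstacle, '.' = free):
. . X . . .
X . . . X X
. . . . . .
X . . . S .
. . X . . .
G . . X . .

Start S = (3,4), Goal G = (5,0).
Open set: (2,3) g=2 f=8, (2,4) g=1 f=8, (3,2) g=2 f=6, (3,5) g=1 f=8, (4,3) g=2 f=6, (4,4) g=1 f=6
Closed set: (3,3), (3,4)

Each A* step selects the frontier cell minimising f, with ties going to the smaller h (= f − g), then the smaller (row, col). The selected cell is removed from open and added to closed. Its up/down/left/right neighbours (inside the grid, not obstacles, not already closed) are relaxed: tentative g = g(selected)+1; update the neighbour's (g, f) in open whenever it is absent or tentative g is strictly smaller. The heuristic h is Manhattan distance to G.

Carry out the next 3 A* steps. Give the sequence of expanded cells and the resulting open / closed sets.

step 1: expand (3,2) (f=6, h=4) → closed; open now [(2,2) g=3 f=8, (2,3) g=2 f=8, (2,4) g=1 f=8, (3,1) g=3 f=6, (3,5) g=1 f=8, (4,3) g=2 f=6, (4,4) g=1 f=6]
step 2: expand (3,1) (f=6, h=3) → closed; open now [(2,1) g=4 f=8, (2,2) g=3 f=8, (2,3) g=2 f=8, (2,4) g=1 f=8, (3,5) g=1 f=8, (4,1) g=4 f=6, (4,3) g=2 f=6, (4,4) g=1 f=6]
step 3: expand (4,1) (f=6, h=2) → closed; open now [(2,1) g=4 f=8, (2,2) g=3 f=8, (2,3) g=2 f=8, (2,4) g=1 f=8, (3,5) g=1 f=8, (4,0) g=5 f=6, (4,3) g=2 f=6, (4,4) g=1 f=6, (5,1) g=5 f=6]

order=[(3,2) → (3,1) → (4,1)]; open=[(2,1) g=4 f=8, (2,2) g=3 f=8, (2,3) g=2 f=8, (2,4) g=1 f=8, (3,5) g=1 f=8, (4,0) g=5 f=6, (4,3) g=2 f=6, (4,4) g=1 f=6, (5,1) g=5 f=6]; closed=[(3,1), (3,2), (3,3), (3,4), (4,1)]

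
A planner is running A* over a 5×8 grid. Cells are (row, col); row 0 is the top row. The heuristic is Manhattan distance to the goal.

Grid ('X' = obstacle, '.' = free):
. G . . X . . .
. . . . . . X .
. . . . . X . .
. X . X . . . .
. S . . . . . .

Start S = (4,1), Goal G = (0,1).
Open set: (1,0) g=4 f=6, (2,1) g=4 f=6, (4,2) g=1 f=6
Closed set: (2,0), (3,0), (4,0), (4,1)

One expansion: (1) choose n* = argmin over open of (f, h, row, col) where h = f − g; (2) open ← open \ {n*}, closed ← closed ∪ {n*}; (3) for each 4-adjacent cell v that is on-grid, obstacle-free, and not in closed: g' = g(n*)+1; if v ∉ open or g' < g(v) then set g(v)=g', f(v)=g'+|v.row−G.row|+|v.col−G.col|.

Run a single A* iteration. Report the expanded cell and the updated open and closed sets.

step 1: expand (1,0) (f=6, h=2) → closed; open now [(0,0) g=5 f=6, (1,1) g=5 f=6, (2,1) g=4 f=6, (4,2) g=1 f=6]

expanded=(1,0); open=[(0,0) g=5 f=6, (1,1) g=5 f=6, (2,1) g=4 f=6, (4,2) g=1 f=6]; closed=[(1,0), (2,0), (3,0), (4,0), (4,1)]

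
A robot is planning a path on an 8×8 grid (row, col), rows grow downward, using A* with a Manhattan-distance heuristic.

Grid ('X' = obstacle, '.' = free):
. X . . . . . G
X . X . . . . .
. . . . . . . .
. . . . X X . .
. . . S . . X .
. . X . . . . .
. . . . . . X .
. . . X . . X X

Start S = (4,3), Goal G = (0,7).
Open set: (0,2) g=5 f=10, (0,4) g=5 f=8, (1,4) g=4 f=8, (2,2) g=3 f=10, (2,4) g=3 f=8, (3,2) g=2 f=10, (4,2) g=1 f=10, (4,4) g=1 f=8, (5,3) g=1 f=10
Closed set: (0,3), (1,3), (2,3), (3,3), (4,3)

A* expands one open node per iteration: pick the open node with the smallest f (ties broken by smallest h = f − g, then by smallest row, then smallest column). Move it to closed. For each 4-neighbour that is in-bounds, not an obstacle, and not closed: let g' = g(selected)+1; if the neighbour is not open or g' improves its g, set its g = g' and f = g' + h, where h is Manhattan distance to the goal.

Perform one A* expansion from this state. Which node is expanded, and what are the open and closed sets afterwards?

expanded=(0,4); open=[(0,2) g=5 f=10, (0,5) g=6 f=8, (1,4) g=4 f=8, (2,2) g=3 f=10, (2,4) g=3 f=8, (3,2) g=2 f=10, (4,2) g=1 f=10, (4,4) g=1 f=8, (5,3) g=1 f=10]; closed=[(0,3), (0,4), (1,3), (2,3), (3,3), (4,3)]

step 1: expand (0,4) (f=8, h=3) → closed; open now [(0,2) g=5 f=10, (0,5) g=6 f=8, (1,4) g=4 f=8, (2,2) g=3 f=10, (2,4) g=3 f=8, (3,2) g=2 f=10, (4,2) g=1 f=10, (4,4) g=1 f=8, (5,3) g=1 f=10]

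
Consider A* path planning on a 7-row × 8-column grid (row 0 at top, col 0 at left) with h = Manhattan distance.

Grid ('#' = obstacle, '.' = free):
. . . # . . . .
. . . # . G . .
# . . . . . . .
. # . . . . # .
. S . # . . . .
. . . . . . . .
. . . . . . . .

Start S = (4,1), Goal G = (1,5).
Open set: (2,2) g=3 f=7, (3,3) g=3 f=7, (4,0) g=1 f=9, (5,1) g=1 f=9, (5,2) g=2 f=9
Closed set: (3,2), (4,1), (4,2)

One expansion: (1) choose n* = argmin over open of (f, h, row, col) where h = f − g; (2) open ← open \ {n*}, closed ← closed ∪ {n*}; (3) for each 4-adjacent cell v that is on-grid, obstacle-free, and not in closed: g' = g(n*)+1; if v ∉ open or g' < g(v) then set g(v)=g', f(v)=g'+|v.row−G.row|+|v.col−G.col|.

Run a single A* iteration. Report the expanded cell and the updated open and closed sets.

expanded=(2,2); open=[(1,2) g=4 f=7, (2,1) g=4 f=9, (2,3) g=4 f=7, (3,3) g=3 f=7, (4,0) g=1 f=9, (5,1) g=1 f=9, (5,2) g=2 f=9]; closed=[(2,2), (3,2), (4,1), (4,2)]

step 1: expand (2,2) (f=7, h=4) → closed; open now [(1,2) g=4 f=7, (2,1) g=4 f=9, (2,3) g=4 f=7, (3,3) g=3 f=7, (4,0) g=1 f=9, (5,1) g=1 f=9, (5,2) g=2 f=9]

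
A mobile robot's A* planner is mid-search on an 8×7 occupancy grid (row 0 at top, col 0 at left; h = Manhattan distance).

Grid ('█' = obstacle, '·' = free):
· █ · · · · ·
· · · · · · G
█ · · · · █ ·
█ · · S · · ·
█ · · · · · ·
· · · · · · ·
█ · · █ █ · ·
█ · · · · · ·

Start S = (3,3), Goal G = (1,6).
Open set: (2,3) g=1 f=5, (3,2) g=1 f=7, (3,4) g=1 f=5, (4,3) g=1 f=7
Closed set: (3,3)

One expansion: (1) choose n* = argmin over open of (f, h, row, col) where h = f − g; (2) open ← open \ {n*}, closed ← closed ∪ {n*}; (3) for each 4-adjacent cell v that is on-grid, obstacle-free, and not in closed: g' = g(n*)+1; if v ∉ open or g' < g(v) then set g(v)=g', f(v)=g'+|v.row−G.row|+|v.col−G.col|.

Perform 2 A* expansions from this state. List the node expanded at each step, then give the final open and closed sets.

order=[(2,3) → (1,3)]; open=[(0,3) g=3 f=7, (1,2) g=3 f=7, (1,4) g=3 f=5, (2,2) g=2 f=7, (2,4) g=2 f=5, (3,2) g=1 f=7, (3,4) g=1 f=5, (4,3) g=1 f=7]; closed=[(1,3), (2,3), (3,3)]

step 1: expand (2,3) (f=5, h=4) → closed; open now [(1,3) g=2 f=5, (2,2) g=2 f=7, (2,4) g=2 f=5, (3,2) g=1 f=7, (3,4) g=1 f=5, (4,3) g=1 f=7]
step 2: expand (1,3) (f=5, h=3) → closed; open now [(0,3) g=3 f=7, (1,2) g=3 f=7, (1,4) g=3 f=5, (2,2) g=2 f=7, (2,4) g=2 f=5, (3,2) g=1 f=7, (3,4) g=1 f=5, (4,3) g=1 f=7]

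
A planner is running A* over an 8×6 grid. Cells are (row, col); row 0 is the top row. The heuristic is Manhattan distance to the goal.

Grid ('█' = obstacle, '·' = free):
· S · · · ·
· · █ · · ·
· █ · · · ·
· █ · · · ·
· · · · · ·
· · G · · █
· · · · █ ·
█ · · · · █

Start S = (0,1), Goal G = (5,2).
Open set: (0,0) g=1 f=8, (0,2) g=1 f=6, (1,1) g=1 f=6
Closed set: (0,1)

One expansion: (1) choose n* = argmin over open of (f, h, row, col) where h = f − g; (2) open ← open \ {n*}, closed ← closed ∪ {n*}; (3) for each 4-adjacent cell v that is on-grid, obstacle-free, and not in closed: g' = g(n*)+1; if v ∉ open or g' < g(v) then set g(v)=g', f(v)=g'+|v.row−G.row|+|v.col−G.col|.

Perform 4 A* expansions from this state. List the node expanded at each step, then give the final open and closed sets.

step 1: expand (0,2) (f=6, h=5) → closed; open now [(0,0) g=1 f=8, (0,3) g=2 f=8, (1,1) g=1 f=6]
step 2: expand (1,1) (f=6, h=5) → closed; open now [(0,0) g=1 f=8, (0,3) g=2 f=8, (1,0) g=2 f=8]
step 3: expand (0,3) (f=8, h=6) → closed; open now [(0,0) g=1 f=8, (0,4) g=3 f=10, (1,0) g=2 f=8, (1,3) g=3 f=8]
step 4: expand (1,3) (f=8, h=5) → closed; open now [(0,0) g=1 f=8, (0,4) g=3 f=10, (1,0) g=2 f=8, (1,4) g=4 f=10, (2,3) g=4 f=8]

order=[(0,2) → (1,1) → (0,3) → (1,3)]; open=[(0,0) g=1 f=8, (0,4) g=3 f=10, (1,0) g=2 f=8, (1,4) g=4 f=10, (2,3) g=4 f=8]; closed=[(0,1), (0,2), (0,3), (1,1), (1,3)]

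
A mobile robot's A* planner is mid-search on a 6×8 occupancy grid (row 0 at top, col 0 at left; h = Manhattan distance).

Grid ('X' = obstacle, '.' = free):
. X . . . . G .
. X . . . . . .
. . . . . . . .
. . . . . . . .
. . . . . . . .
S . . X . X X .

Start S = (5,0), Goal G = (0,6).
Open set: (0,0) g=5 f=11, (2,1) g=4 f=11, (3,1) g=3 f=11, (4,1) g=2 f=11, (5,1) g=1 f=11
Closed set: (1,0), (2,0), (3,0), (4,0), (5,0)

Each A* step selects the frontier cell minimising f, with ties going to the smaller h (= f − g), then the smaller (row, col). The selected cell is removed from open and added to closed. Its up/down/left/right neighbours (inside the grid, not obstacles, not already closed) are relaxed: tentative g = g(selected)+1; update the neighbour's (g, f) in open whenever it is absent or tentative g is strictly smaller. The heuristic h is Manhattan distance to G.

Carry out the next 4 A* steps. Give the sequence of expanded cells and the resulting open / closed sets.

step 1: expand (0,0) (f=11, h=6) → closed; open now [(2,1) g=4 f=11, (3,1) g=3 f=11, (4,1) g=2 f=11, (5,1) g=1 f=11]
step 2: expand (2,1) (f=11, h=7) → closed; open now [(2,2) g=5 f=11, (3,1) g=3 f=11, (4,1) g=2 f=11, (5,1) g=1 f=11]
step 3: expand (2,2) (f=11, h=6) → closed; open now [(1,2) g=6 f=11, (2,3) g=6 f=11, (3,1) g=3 f=11, (3,2) g=6 f=13, (4,1) g=2 f=11, (5,1) g=1 f=11]
step 4: expand (1,2) (f=11, h=5) → closed; open now [(0,2) g=7 f=11, (1,3) g=7 f=11, (2,3) g=6 f=11, (3,1) g=3 f=11, (3,2) g=6 f=13, (4,1) g=2 f=11, (5,1) g=1 f=11]

order=[(0,0) → (2,1) → (2,2) → (1,2)]; open=[(0,2) g=7 f=11, (1,3) g=7 f=11, (2,3) g=6 f=11, (3,1) g=3 f=11, (3,2) g=6 f=13, (4,1) g=2 f=11, (5,1) g=1 f=11]; closed=[(0,0), (1,0), (1,2), (2,0), (2,1), (2,2), (3,0), (4,0), (5,0)]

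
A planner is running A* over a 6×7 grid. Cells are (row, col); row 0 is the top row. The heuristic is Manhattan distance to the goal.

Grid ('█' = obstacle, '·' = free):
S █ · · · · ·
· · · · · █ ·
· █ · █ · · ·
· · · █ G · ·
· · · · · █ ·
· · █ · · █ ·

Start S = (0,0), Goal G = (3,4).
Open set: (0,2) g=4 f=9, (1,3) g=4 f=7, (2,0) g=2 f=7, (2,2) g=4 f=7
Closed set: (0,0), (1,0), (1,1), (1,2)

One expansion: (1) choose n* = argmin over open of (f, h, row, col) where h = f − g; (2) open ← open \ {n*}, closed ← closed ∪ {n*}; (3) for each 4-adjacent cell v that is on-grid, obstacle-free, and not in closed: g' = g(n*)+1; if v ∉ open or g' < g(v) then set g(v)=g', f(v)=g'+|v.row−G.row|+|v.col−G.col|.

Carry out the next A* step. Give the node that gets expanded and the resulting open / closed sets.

expanded=(1,3); open=[(0,2) g=4 f=9, (0,3) g=5 f=9, (1,4) g=5 f=7, (2,0) g=2 f=7, (2,2) g=4 f=7]; closed=[(0,0), (1,0), (1,1), (1,2), (1,3)]

step 1: expand (1,3) (f=7, h=3) → closed; open now [(0,2) g=4 f=9, (0,3) g=5 f=9, (1,4) g=5 f=7, (2,0) g=2 f=7, (2,2) g=4 f=7]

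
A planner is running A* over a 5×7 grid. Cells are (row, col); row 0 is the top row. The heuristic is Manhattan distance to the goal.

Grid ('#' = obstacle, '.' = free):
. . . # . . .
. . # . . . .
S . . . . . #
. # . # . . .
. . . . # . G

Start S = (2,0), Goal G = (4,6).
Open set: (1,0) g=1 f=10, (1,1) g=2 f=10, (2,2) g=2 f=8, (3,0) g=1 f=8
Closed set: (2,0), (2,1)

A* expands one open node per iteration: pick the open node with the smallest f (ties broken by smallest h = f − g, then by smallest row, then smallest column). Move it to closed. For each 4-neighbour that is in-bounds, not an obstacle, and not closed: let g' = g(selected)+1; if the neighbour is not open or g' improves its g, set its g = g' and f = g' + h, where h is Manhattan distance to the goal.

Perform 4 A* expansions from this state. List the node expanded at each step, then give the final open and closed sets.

order=[(2,2) → (2,3) → (2,4) → (2,5)]; open=[(1,0) g=1 f=10, (1,1) g=2 f=10, (1,3) g=4 f=10, (1,4) g=5 f=10, (1,5) g=6 f=10, (3,0) g=1 f=8, (3,2) g=3 f=8, (3,4) g=5 f=8, (3,5) g=6 f=8]; closed=[(2,0), (2,1), (2,2), (2,3), (2,4), (2,5)]

step 1: expand (2,2) (f=8, h=6) → closed; open now [(1,0) g=1 f=10, (1,1) g=2 f=10, (2,3) g=3 f=8, (3,0) g=1 f=8, (3,2) g=3 f=8]
step 2: expand (2,3) (f=8, h=5) → closed; open now [(1,0) g=1 f=10, (1,1) g=2 f=10, (1,3) g=4 f=10, (2,4) g=4 f=8, (3,0) g=1 f=8, (3,2) g=3 f=8]
step 3: expand (2,4) (f=8, h=4) → closed; open now [(1,0) g=1 f=10, (1,1) g=2 f=10, (1,3) g=4 f=10, (1,4) g=5 f=10, (2,5) g=5 f=8, (3,0) g=1 f=8, (3,2) g=3 f=8, (3,4) g=5 f=8]
step 4: expand (2,5) (f=8, h=3) → closed; open now [(1,0) g=1 f=10, (1,1) g=2 f=10, (1,3) g=4 f=10, (1,4) g=5 f=10, (1,5) g=6 f=10, (3,0) g=1 f=8, (3,2) g=3 f=8, (3,4) g=5 f=8, (3,5) g=6 f=8]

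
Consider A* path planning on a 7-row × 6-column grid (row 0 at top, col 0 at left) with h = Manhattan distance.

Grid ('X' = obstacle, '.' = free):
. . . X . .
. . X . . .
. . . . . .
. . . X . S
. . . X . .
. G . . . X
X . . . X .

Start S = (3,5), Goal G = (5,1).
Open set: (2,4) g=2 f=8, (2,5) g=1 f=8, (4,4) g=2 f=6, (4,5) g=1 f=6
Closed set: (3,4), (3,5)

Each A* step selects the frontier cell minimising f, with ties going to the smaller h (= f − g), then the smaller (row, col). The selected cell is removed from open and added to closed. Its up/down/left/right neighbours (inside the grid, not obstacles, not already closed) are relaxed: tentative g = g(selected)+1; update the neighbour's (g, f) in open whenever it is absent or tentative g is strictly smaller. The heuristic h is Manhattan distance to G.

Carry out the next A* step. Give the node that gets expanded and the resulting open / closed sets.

step 1: expand (4,4) (f=6, h=4) → closed; open now [(2,4) g=2 f=8, (2,5) g=1 f=8, (4,5) g=1 f=6, (5,4) g=3 f=6]

expanded=(4,4); open=[(2,4) g=2 f=8, (2,5) g=1 f=8, (4,5) g=1 f=6, (5,4) g=3 f=6]; closed=[(3,4), (3,5), (4,4)]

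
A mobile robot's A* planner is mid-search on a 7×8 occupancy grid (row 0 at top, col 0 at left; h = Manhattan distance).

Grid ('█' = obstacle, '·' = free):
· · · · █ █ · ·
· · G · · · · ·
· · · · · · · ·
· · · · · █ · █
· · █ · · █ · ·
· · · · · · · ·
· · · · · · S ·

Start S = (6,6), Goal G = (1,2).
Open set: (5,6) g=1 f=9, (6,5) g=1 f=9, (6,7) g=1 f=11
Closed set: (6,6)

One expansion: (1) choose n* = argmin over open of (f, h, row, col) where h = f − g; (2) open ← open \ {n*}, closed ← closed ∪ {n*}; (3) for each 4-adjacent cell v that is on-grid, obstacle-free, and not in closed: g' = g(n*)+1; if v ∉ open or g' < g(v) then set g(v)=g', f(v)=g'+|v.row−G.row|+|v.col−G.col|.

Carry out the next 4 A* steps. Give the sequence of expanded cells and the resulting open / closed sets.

step 1: expand (5,6) (f=9, h=8) → closed; open now [(4,6) g=2 f=9, (5,5) g=2 f=9, (5,7) g=2 f=11, (6,5) g=1 f=9, (6,7) g=1 f=11]
step 2: expand (4,6) (f=9, h=7) → closed; open now [(3,6) g=3 f=9, (4,7) g=3 f=11, (5,5) g=2 f=9, (5,7) g=2 f=11, (6,5) g=1 f=9, (6,7) g=1 f=11]
step 3: expand (3,6) (f=9, h=6) → closed; open now [(2,6) g=4 f=9, (4,7) g=3 f=11, (5,5) g=2 f=9, (5,7) g=2 f=11, (6,5) g=1 f=9, (6,7) g=1 f=11]
step 4: expand (2,6) (f=9, h=5) → closed; open now [(1,6) g=5 f=9, (2,5) g=5 f=9, (2,7) g=5 f=11, (4,7) g=3 f=11, (5,5) g=2 f=9, (5,7) g=2 f=11, (6,5) g=1 f=9, (6,7) g=1 f=11]

order=[(5,6) → (4,6) → (3,6) → (2,6)]; open=[(1,6) g=5 f=9, (2,5) g=5 f=9, (2,7) g=5 f=11, (4,7) g=3 f=11, (5,5) g=2 f=9, (5,7) g=2 f=11, (6,5) g=1 f=9, (6,7) g=1 f=11]; closed=[(2,6), (3,6), (4,6), (5,6), (6,6)]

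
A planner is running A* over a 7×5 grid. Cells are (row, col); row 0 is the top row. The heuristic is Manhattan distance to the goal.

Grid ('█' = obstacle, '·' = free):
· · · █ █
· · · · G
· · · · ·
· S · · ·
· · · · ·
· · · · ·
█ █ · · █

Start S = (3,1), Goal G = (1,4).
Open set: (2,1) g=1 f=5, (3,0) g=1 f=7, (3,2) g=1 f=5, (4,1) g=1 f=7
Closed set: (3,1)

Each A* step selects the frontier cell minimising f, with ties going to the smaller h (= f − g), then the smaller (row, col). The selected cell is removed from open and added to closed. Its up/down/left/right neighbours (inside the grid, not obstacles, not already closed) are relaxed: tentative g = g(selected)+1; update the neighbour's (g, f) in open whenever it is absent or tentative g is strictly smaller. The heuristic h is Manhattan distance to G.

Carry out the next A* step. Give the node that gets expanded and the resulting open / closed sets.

expanded=(2,1); open=[(1,1) g=2 f=5, (2,0) g=2 f=7, (2,2) g=2 f=5, (3,0) g=1 f=7, (3,2) g=1 f=5, (4,1) g=1 f=7]; closed=[(2,1), (3,1)]

step 1: expand (2,1) (f=5, h=4) → closed; open now [(1,1) g=2 f=5, (2,0) g=2 f=7, (2,2) g=2 f=5, (3,0) g=1 f=7, (3,2) g=1 f=5, (4,1) g=1 f=7]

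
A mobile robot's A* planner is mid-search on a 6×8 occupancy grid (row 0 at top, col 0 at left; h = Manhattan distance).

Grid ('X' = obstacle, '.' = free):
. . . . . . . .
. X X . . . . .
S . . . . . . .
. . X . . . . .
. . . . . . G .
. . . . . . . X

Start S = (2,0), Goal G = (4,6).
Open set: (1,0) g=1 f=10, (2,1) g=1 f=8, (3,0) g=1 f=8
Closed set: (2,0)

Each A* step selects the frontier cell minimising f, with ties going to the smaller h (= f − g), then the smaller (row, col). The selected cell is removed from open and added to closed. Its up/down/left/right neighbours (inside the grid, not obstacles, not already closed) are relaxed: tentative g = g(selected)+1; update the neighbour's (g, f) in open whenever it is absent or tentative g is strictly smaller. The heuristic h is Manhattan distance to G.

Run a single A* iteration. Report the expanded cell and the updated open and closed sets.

step 1: expand (2,1) (f=8, h=7) → closed; open now [(1,0) g=1 f=10, (2,2) g=2 f=8, (3,0) g=1 f=8, (3,1) g=2 f=8]

expanded=(2,1); open=[(1,0) g=1 f=10, (2,2) g=2 f=8, (3,0) g=1 f=8, (3,1) g=2 f=8]; closed=[(2,0), (2,1)]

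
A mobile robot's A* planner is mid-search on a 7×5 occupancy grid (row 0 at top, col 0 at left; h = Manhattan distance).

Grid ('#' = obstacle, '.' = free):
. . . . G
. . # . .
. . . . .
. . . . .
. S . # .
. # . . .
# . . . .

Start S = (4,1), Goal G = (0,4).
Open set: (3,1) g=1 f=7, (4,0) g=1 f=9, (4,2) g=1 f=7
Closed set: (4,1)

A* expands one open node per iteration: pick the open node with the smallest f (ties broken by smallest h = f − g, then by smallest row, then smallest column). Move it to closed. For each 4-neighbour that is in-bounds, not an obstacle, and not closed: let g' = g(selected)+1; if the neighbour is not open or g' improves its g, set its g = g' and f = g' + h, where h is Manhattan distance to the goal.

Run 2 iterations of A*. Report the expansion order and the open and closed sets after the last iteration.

step 1: expand (3,1) (f=7, h=6) → closed; open now [(2,1) g=2 f=7, (3,0) g=2 f=9, (3,2) g=2 f=7, (4,0) g=1 f=9, (4,2) g=1 f=7]
step 2: expand (2,1) (f=7, h=5) → closed; open now [(1,1) g=3 f=7, (2,0) g=3 f=9, (2,2) g=3 f=7, (3,0) g=2 f=9, (3,2) g=2 f=7, (4,0) g=1 f=9, (4,2) g=1 f=7]

order=[(3,1) → (2,1)]; open=[(1,1) g=3 f=7, (2,0) g=3 f=9, (2,2) g=3 f=7, (3,0) g=2 f=9, (3,2) g=2 f=7, (4,0) g=1 f=9, (4,2) g=1 f=7]; closed=[(2,1), (3,1), (4,1)]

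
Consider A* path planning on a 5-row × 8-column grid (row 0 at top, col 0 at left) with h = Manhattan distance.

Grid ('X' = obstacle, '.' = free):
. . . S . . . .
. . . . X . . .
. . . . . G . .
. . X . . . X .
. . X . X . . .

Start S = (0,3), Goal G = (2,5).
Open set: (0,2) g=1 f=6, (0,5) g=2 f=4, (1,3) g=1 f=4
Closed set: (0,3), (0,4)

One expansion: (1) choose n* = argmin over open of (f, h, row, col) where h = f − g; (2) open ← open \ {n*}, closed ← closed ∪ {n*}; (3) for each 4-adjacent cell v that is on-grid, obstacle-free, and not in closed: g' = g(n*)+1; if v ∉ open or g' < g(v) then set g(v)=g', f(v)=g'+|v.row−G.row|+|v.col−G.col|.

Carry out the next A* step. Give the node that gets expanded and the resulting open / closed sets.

step 1: expand (0,5) (f=4, h=2) → closed; open now [(0,2) g=1 f=6, (0,6) g=3 f=6, (1,3) g=1 f=4, (1,5) g=3 f=4]

expanded=(0,5); open=[(0,2) g=1 f=6, (0,6) g=3 f=6, (1,3) g=1 f=4, (1,5) g=3 f=4]; closed=[(0,3), (0,4), (0,5)]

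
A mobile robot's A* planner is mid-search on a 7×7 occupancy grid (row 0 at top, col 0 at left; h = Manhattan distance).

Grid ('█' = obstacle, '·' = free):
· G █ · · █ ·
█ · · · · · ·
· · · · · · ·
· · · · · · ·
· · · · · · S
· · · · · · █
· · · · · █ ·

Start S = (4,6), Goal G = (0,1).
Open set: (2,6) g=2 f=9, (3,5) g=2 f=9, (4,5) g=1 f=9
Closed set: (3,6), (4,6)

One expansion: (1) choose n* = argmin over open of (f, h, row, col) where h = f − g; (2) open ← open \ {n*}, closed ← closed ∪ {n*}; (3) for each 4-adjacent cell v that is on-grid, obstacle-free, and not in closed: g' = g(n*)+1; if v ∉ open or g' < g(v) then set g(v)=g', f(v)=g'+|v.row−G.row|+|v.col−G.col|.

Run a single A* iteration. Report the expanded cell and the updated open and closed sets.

expanded=(2,6); open=[(1,6) g=3 f=9, (2,5) g=3 f=9, (3,5) g=2 f=9, (4,5) g=1 f=9]; closed=[(2,6), (3,6), (4,6)]

step 1: expand (2,6) (f=9, h=7) → closed; open now [(1,6) g=3 f=9, (2,5) g=3 f=9, (3,5) g=2 f=9, (4,5) g=1 f=9]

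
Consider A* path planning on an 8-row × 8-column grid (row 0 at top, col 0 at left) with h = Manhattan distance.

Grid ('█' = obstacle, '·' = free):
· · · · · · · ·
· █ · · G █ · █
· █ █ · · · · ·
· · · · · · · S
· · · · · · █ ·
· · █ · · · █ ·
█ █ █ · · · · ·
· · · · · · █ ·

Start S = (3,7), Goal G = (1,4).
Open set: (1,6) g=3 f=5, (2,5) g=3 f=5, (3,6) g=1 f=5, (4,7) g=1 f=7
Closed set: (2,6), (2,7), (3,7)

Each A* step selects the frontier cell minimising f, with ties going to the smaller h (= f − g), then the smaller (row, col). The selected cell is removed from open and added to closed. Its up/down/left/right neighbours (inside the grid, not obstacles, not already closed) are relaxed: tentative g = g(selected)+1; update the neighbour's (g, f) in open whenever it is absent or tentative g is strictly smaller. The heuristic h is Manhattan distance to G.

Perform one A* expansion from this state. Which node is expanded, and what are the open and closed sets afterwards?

expanded=(1,6); open=[(0,6) g=4 f=7, (2,5) g=3 f=5, (3,6) g=1 f=5, (4,7) g=1 f=7]; closed=[(1,6), (2,6), (2,7), (3,7)]

step 1: expand (1,6) (f=5, h=2) → closed; open now [(0,6) g=4 f=7, (2,5) g=3 f=5, (3,6) g=1 f=5, (4,7) g=1 f=7]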